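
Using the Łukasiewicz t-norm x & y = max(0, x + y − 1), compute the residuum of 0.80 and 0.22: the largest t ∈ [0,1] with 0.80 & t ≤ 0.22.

0.42

The residuum of the Łukasiewicz t-norm gives the supremum: min(1, 1 − 0.80 + 0.22).
1 − 0.80 + 0.22 = 0.42, so t = min(1, 0.42) = 0.42.
Check: 0.80 & 0.42 = max(0, 0.22) = 0.22 ≤ 0.22.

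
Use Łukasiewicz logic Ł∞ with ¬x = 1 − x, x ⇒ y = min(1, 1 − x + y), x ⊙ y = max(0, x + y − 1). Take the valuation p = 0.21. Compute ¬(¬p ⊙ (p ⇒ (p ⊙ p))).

¬p = 1 − 0.21 = 0.79
p ⊙ p = max(0, 0.21 + 0.21 − 1) = max(0, -0.58) = 0.00
p ⇒ (p ⊙ p) = min(1, 1 − 0.21 + 0.00) = min(1, 0.79) = 0.79
¬p ⊙ (p ⇒ (p ⊙ p)) = max(0, 0.79 + 0.79 − 1) = max(0, 0.58) = 0.58
¬(¬p ⊙ (p ⇒ (p ⊙ p))) = 1 − 0.58 = 0.42

0.42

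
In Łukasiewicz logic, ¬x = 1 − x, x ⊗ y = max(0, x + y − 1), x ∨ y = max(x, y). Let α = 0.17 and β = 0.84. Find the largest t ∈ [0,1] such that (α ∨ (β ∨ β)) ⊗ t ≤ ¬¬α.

β ∨ β = max(0.84, 0.84) = 0.84
α ∨ (β ∨ β) = max(0.17, 0.84) = 0.84
So the left factor is α ∨ (β ∨ β) = 0.84.
¬α = 1 − 0.17 = 0.83
¬¬α = 1 − 0.83 = 0.17
So the right-hand bound is ¬¬α = 0.17.
The residuum of the Łukasiewicz t-norm gives the supremum: min(1, 1 − 0.84 + 0.17).
1 − 0.84 + 0.17 = 0.33, so t = min(1, 0.33) = 0.33.
Check: 0.84 ⊗ 0.33 = max(0, 0.17) = 0.17 ≤ 0.17.

0.33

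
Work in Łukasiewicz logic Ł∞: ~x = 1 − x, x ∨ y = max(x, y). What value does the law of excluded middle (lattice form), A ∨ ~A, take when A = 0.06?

0.94

~A = 1 − 0.06 = 0.94
A ∨ ~A = max(0.06, 0.94) = 0.94
(The value 0.94 < 1 shows this instance is not satisfied; not a Ł∞-tautology — its value is max(a, 1−a).)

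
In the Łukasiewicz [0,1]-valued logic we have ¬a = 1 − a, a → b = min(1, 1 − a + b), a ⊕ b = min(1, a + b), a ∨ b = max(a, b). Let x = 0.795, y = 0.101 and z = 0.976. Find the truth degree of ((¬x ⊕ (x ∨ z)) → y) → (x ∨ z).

1.000

¬x = 1 − 0.795 = 0.205
x ∨ z = max(0.795, 0.976) = 0.976
¬x ⊕ (x ∨ z) = min(1, 0.205 + 0.976) = min(1, 1.181) = 1.000
(¬x ⊕ (x ∨ z)) → y = min(1, 1 − 1.000 + 0.101) = min(1, 0.101) = 0.101
((¬x ⊕ (x ∨ z)) → y) → (x ∨ z) = min(1, 1 − 0.101 + 0.976) = min(1, 1.875) = 1.000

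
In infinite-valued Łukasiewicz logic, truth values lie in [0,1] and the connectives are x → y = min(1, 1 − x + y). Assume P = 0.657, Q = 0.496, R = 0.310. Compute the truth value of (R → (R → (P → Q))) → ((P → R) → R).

0.657

P → Q = min(1, 1 − 0.657 + 0.496) = min(1, 0.839) = 0.839
R → (P → Q) = min(1, 1 − 0.310 + 0.839) = min(1, 1.529) = 1.000
R → (R → (P → Q)) = min(1, 1 − 0.310 + 1.000) = min(1, 1.690) = 1.000
P → R = min(1, 1 − 0.657 + 0.310) = min(1, 0.653) = 0.653
(P → R) → R = min(1, 1 − 0.653 + 0.310) = min(1, 0.657) = 0.657
(R → (R → (P → Q))) → ((P → R) → R) = min(1, 1 − 1.000 + 0.657) = min(1, 0.657) = 0.657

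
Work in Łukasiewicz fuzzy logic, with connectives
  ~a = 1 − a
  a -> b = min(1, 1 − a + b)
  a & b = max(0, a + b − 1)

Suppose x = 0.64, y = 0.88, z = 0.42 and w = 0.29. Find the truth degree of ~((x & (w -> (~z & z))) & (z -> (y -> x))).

~z = 1 − 0.42 = 0.58
~z & z = max(0, 0.58 + 0.42 − 1) = max(0, 0.00) = 0.00
w -> (~z & z) = min(1, 1 − 0.29 + 0.00) = min(1, 0.71) = 0.71
x & (w -> (~z & z)) = max(0, 0.64 + 0.71 − 1) = max(0, 0.35) = 0.35
y -> x = min(1, 1 − 0.88 + 0.64) = min(1, 0.76) = 0.76
z -> (y -> x) = min(1, 1 − 0.42 + 0.76) = min(1, 1.34) = 1.00
(x & (w -> (~z & z))) & (z -> (y -> x)) = max(0, 0.35 + 1.00 − 1) = max(0, 0.35) = 0.35
~((x & (w -> (~z & z))) & (z -> (y -> x))) = 1 − 0.35 = 0.65

0.65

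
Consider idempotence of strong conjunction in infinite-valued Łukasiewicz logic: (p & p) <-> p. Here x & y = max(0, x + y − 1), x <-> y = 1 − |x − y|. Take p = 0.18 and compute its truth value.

p & p = max(0, 0.18 + 0.18 − 1) = max(0, -0.64) = 0.00
(p & p) <-> p = 1 − |0.00 − 0.18| = 1 − 0.18 = 0.82
(The value 0.82 < 1 shows this instance is not satisfied; fails in Ł∞ since a ⊗ a = max(0, 2a−1) ≠ a in general.)

0.82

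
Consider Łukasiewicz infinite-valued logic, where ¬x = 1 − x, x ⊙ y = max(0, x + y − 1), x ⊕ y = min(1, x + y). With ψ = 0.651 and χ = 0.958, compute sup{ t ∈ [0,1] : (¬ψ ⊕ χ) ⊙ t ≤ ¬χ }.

0.042

¬ψ = 1 − 0.651 = 0.349
¬ψ ⊕ χ = min(1, 0.349 + 0.958) = min(1, 1.307) = 1.000
So the left factor is ¬ψ ⊕ χ = 1.000.
¬χ = 1 − 0.958 = 0.042
So the right-hand bound is ¬χ = 0.042.
The residuum of the Łukasiewicz t-norm gives the supremum: min(1, 1 − 1.000 + 0.042).
1 − 1.000 + 0.042 = 0.042, so t = min(1, 0.042) = 0.042.
Check: 1.000 ⊙ 0.042 = max(0, 0.042) = 0.042 ≤ 0.042.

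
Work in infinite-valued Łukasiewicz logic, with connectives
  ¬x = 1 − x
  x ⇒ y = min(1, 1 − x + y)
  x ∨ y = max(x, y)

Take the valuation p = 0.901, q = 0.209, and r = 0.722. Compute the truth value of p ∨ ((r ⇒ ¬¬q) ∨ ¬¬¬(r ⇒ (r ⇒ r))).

0.901

¬q = 1 − 0.209 = 0.791
¬¬q = 1 − 0.791 = 0.209
r ⇒ ¬¬q = min(1, 1 − 0.722 + 0.209) = min(1, 0.487) = 0.487
r ⇒ r = min(1, 1 − 0.722 + 0.722) = min(1, 1.000) = 1.000
r ⇒ (r ⇒ r) = min(1, 1 − 0.722 + 1.000) = min(1, 1.278) = 1.000
¬(r ⇒ (r ⇒ r)) = 1 − 1.000 = 0.000
¬¬(r ⇒ (r ⇒ r)) = 1 − 0.000 = 1.000
¬¬¬(r ⇒ (r ⇒ r)) = 1 − 1.000 = 0.000
(r ⇒ ¬¬q) ∨ ¬¬¬(r ⇒ (r ⇒ r)) = max(0.487, 0.000) = 0.487
p ∨ ((r ⇒ ¬¬q) ∨ ¬¬¬(r ⇒ (r ⇒ r))) = max(0.901, 0.487) = 0.901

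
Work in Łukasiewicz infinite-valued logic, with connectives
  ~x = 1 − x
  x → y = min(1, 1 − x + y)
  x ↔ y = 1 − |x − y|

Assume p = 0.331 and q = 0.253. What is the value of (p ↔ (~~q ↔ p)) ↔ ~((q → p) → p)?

~q = 1 − 0.253 = 0.747
~~q = 1 − 0.747 = 0.253
~~q ↔ p = 1 − |0.253 − 0.331| = 1 − 0.078 = 0.922
p ↔ (~~q ↔ p) = 1 − |0.331 − 0.922| = 1 − 0.591 = 0.409
q → p = min(1, 1 − 0.253 + 0.331) = min(1, 1.078) = 1.000
(q → p) → p = min(1, 1 − 1.000 + 0.331) = min(1, 0.331) = 0.331
~((q → p) → p) = 1 − 0.331 = 0.669
(p ↔ (~~q ↔ p)) ↔ ~((q → p) → p) = 1 − |0.409 − 0.669| = 1 − 0.260 = 0.740

0.740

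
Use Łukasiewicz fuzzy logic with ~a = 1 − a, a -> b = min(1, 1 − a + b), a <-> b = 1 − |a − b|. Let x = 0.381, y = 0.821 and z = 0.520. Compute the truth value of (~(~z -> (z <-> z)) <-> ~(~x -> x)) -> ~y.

0.417

~z = 1 − 0.520 = 0.480
z <-> z = 1 − |0.520 − 0.520| = 1 − 0.000 = 1.000
~z -> (z <-> z) = min(1, 1 − 0.480 + 1.000) = min(1, 1.520) = 1.000
~(~z -> (z <-> z)) = 1 − 1.000 = 0.000
~x = 1 − 0.381 = 0.619
~x -> x = min(1, 1 − 0.619 + 0.381) = min(1, 0.762) = 0.762
~(~x -> x) = 1 − 0.762 = 0.238
~(~z -> (z <-> z)) <-> ~(~x -> x) = 1 − |0.000 − 0.238| = 1 − 0.238 = 0.762
~y = 1 − 0.821 = 0.179
(~(~z -> (z <-> z)) <-> ~(~x -> x)) -> ~y = min(1, 1 − 0.762 + 0.179) = min(1, 0.417) = 0.417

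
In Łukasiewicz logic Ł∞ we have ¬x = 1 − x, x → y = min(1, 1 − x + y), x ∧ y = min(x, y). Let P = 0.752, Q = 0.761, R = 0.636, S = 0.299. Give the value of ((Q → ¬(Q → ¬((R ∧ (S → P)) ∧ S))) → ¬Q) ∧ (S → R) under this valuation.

0.940

S → P = min(1, 1 − 0.299 + 0.752) = min(1, 1.453) = 1.000
R ∧ (S → P) = min(0.636, 1.000) = 0.636
(R ∧ (S → P)) ∧ S = min(0.636, 0.299) = 0.299
¬((R ∧ (S → P)) ∧ S) = 1 − 0.299 = 0.701
Q → ¬((R ∧ (S → P)) ∧ S) = min(1, 1 − 0.761 + 0.701) = min(1, 0.940) = 0.940
¬(Q → ¬((R ∧ (S → P)) ∧ S)) = 1 − 0.940 = 0.060
Q → ¬(Q → ¬((R ∧ (S → P)) ∧ S)) = min(1, 1 − 0.761 + 0.060) = min(1, 0.299) = 0.299
¬Q = 1 − 0.761 = 0.239
(Q → ¬(Q → ¬((R ∧ (S → P)) ∧ S))) → ¬Q = min(1, 1 − 0.299 + 0.239) = min(1, 0.940) = 0.940
S → R = min(1, 1 − 0.299 + 0.636) = min(1, 1.337) = 1.000
((Q → ¬(Q → ¬((R ∧ (S → P)) ∧ S))) → ¬Q) ∧ (S → R) = min(0.940, 1.000) = 0.940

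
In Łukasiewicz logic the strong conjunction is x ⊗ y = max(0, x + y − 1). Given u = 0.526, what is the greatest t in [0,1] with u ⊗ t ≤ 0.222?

The residuum of the Łukasiewicz t-norm gives the supremum: min(1, 1 − 0.526 + 0.222).
1 − 0.526 + 0.222 = 0.696, so t = min(1, 0.696) = 0.696.
Check: 0.526 ⊗ 0.696 = max(0, 0.222) = 0.222 ≤ 0.222.

0.696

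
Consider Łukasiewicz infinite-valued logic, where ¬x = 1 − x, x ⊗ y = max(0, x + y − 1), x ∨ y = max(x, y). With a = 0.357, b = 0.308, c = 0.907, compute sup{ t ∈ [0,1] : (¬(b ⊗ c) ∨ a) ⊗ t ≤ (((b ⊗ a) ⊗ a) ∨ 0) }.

0.215

b ⊗ c = max(0, 0.308 + 0.907 − 1) = max(0, 0.215) = 0.215
¬(b ⊗ c) = 1 − 0.215 = 0.785
¬(b ⊗ c) ∨ a = max(0.785, 0.357) = 0.785
So the left factor is ¬(b ⊗ c) ∨ a = 0.785.
b ⊗ a = max(0, 0.308 + 0.357 − 1) = max(0, -0.335) = 0.000
(b ⊗ a) ⊗ a = max(0, 0.000 + 0.357 − 1) = max(0, -0.643) = 0.000
((b ⊗ a) ⊗ a) ∨ 0 = max(0.000, 0.000) = 0.000
So the right-hand bound is ((b ⊗ a) ⊗ a) ∨ 0 = 0.000.
The residuum of the Łukasiewicz t-norm gives the supremum: min(1, 1 − 0.785 + 0.000).
1 − 0.785 + 0.000 = 0.215, so t = min(1, 0.215) = 0.215.
Check: 0.785 ⊗ 0.215 = max(0, 0.000) = 0.000 ≤ 0.000.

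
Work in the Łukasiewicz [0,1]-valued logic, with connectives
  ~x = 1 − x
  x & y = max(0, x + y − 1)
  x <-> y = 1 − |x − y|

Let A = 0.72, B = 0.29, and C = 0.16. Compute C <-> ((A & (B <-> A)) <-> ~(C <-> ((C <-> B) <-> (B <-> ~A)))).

0.59

B <-> A = 1 − |0.29 − 0.72| = 1 − 0.43 = 0.57
A & (B <-> A) = max(0, 0.72 + 0.57 − 1) = max(0, 0.29) = 0.29
C <-> B = 1 − |0.16 − 0.29| = 1 − 0.13 = 0.87
~A = 1 − 0.72 = 0.28
B <-> ~A = 1 − |0.29 − 0.28| = 1 − 0.01 = 0.99
(C <-> B) <-> (B <-> ~A) = 1 − |0.87 − 0.99| = 1 − 0.12 = 0.88
C <-> ((C <-> B) <-> (B <-> ~A)) = 1 − |0.16 − 0.88| = 1 − 0.72 = 0.28
~(C <-> ((C <-> B) <-> (B <-> ~A))) = 1 − 0.28 = 0.72
(A & (B <-> A)) <-> ~(C <-> ((C <-> B) <-> (B <-> ~A))) = 1 − |0.29 − 0.72| = 1 − 0.43 = 0.57
C <-> ((A & (B <-> A)) <-> ~(C <-> ((C <-> B) <-> (B <-> ~A)))) = 1 − |0.16 − 0.57| = 1 − 0.41 = 0.59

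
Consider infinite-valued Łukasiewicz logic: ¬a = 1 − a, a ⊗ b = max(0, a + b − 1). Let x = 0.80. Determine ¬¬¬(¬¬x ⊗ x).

¬x = 1 − 0.80 = 0.20
¬¬x = 1 − 0.20 = 0.80
¬¬x ⊗ x = max(0, 0.80 + 0.80 − 1) = max(0, 0.60) = 0.60
¬(¬¬x ⊗ x) = 1 − 0.60 = 0.40
¬¬(¬¬x ⊗ x) = 1 − 0.40 = 0.60
¬¬¬(¬¬x ⊗ x) = 1 − 0.60 = 0.40

0.40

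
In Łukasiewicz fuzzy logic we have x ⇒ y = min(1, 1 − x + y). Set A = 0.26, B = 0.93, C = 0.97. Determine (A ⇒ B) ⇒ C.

0.97

A ⇒ B = min(1, 1 − 0.26 + 0.93) = min(1, 1.67) = 1.00
(A ⇒ B) ⇒ C = min(1, 1 − 1.00 + 0.97) = min(1, 0.97) = 0.97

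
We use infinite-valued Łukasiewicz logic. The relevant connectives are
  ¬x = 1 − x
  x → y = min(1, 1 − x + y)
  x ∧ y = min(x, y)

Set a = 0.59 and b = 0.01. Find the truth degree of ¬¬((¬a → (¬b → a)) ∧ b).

0.01

¬a = 1 − 0.59 = 0.41
¬b = 1 − 0.01 = 0.99
¬b → a = min(1, 1 − 0.99 + 0.59) = min(1, 0.60) = 0.60
¬a → (¬b → a) = min(1, 1 − 0.41 + 0.60) = min(1, 1.19) = 1.00
(¬a → (¬b → a)) ∧ b = min(1.00, 0.01) = 0.01
¬((¬a → (¬b → a)) ∧ b) = 1 − 0.01 = 0.99
¬¬((¬a → (¬b → a)) ∧ b) = 1 − 0.99 = 0.01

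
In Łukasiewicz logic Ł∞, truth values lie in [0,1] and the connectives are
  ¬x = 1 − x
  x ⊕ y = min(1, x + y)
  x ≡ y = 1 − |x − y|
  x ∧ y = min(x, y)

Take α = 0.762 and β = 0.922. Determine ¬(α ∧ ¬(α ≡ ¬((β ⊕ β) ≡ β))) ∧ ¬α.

β ⊕ β = min(1, 0.922 + 0.922) = min(1, 1.844) = 1.000
(β ⊕ β) ≡ β = 1 − |1.000 − 0.922| = 1 − 0.078 = 0.922
¬((β ⊕ β) ≡ β) = 1 − 0.922 = 0.078
α ≡ ¬((β ⊕ β) ≡ β) = 1 − |0.762 − 0.078| = 1 − 0.684 = 0.316
¬(α ≡ ¬((β ⊕ β) ≡ β)) = 1 − 0.316 = 0.684
α ∧ ¬(α ≡ ¬((β ⊕ β) ≡ β)) = min(0.762, 0.684) = 0.684
¬(α ∧ ¬(α ≡ ¬((β ⊕ β) ≡ β))) = 1 − 0.684 = 0.316
¬α = 1 − 0.762 = 0.238
¬(α ∧ ¬(α ≡ ¬((β ⊕ β) ≡ β))) ∧ ¬α = min(0.316, 0.238) = 0.238

0.238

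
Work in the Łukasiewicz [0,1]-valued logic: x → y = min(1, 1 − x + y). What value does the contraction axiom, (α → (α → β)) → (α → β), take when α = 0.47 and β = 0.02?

0.55

α → β = min(1, 1 − 0.47 + 0.02) = min(1, 0.55) = 0.55
α → (α → β) = min(1, 1 − 0.47 + 0.55) = min(1, 1.08) = 1.00
(α → (α → β)) → (α → β) = min(1, 1 − 1.00 + 0.55) = min(1, 0.55) = 0.55
(The value 0.55 < 1 shows this instance is not satisfied; fails in Ł∞ (the t-norm is not idempotent).)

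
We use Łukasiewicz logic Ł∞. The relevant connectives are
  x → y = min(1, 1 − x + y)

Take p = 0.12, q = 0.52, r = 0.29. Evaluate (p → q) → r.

p → q = min(1, 1 − 0.12 + 0.52) = min(1, 1.40) = 1.00
(p → q) → r = min(1, 1 − 1.00 + 0.29) = min(1, 0.29) = 0.29

0.29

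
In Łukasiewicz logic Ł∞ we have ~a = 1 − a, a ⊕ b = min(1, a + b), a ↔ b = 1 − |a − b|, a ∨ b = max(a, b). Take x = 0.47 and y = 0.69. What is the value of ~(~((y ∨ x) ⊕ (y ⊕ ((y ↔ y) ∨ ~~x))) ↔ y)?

y ∨ x = max(0.69, 0.47) = 0.69
y ↔ y = 1 − |0.69 − 0.69| = 1 − 0.00 = 1.00
~x = 1 − 0.47 = 0.53
~~x = 1 − 0.53 = 0.47
(y ↔ y) ∨ ~~x = max(1.00, 0.47) = 1.00
y ⊕ ((y ↔ y) ∨ ~~x) = min(1, 0.69 + 1.00) = min(1, 1.69) = 1.00
(y ∨ x) ⊕ (y ⊕ ((y ↔ y) ∨ ~~x)) = min(1, 0.69 + 1.00) = min(1, 1.69) = 1.00
~((y ∨ x) ⊕ (y ⊕ ((y ↔ y) ∨ ~~x))) = 1 − 1.00 = 0.00
~((y ∨ x) ⊕ (y ⊕ ((y ↔ y) ∨ ~~x))) ↔ y = 1 − |0.00 − 0.69| = 1 − 0.69 = 0.31
~(~((y ∨ x) ⊕ (y ⊕ ((y ↔ y) ∨ ~~x))) ↔ y) = 1 − 0.31 = 0.69

0.69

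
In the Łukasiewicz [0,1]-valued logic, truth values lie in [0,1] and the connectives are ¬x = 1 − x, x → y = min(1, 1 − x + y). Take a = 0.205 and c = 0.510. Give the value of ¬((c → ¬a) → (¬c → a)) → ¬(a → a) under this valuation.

0.715

¬a = 1 − 0.205 = 0.795
c → ¬a = min(1, 1 − 0.510 + 0.795) = min(1, 1.285) = 1.000
¬c = 1 − 0.510 = 0.490
¬c → a = min(1, 1 − 0.490 + 0.205) = min(1, 0.715) = 0.715
(c → ¬a) → (¬c → a) = min(1, 1 − 1.000 + 0.715) = min(1, 0.715) = 0.715
¬((c → ¬a) → (¬c → a)) = 1 − 0.715 = 0.285
a → a = min(1, 1 − 0.205 + 0.205) = min(1, 1.000) = 1.000
¬(a → a) = 1 − 1.000 = 0.000
¬((c → ¬a) → (¬c → a)) → ¬(a → a) = min(1, 1 − 0.285 + 0.000) = min(1, 0.715) = 0.715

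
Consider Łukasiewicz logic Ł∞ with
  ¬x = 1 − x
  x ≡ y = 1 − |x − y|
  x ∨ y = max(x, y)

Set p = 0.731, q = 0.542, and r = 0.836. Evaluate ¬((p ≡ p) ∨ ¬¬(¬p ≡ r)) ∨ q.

p ≡ p = 1 − |0.731 − 0.731| = 1 − 0.000 = 1.000
¬p = 1 − 0.731 = 0.269
¬p ≡ r = 1 − |0.269 − 0.836| = 1 − 0.567 = 0.433
¬(¬p ≡ r) = 1 − 0.433 = 0.567
¬¬(¬p ≡ r) = 1 − 0.567 = 0.433
(p ≡ p) ∨ ¬¬(¬p ≡ r) = max(1.000, 0.433) = 1.000
¬((p ≡ p) ∨ ¬¬(¬p ≡ r)) = 1 − 1.000 = 0.000
¬((p ≡ p) ∨ ¬¬(¬p ≡ r)) ∨ q = max(0.000, 0.542) = 0.542

0.542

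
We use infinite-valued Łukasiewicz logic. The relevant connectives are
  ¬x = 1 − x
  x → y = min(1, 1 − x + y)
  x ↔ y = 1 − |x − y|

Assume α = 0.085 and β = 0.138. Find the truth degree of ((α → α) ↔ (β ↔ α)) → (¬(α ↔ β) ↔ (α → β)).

α → α = min(1, 1 − 0.085 + 0.085) = min(1, 1.000) = 1.000
β ↔ α = 1 − |0.138 − 0.085| = 1 − 0.053 = 0.947
(α → α) ↔ (β ↔ α) = 1 − |1.000 − 0.947| = 1 − 0.053 = 0.947
α ↔ β = 1 − |0.085 − 0.138| = 1 − 0.053 = 0.947
¬(α ↔ β) = 1 − 0.947 = 0.053
α → β = min(1, 1 − 0.085 + 0.138) = min(1, 1.053) = 1.000
¬(α ↔ β) ↔ (α → β) = 1 − |0.053 − 1.000| = 1 − 0.947 = 0.053
((α → α) ↔ (β ↔ α)) → (¬(α ↔ β) ↔ (α → β)) = min(1, 1 − 0.947 + 0.053) = min(1, 0.106) = 0.106

0.106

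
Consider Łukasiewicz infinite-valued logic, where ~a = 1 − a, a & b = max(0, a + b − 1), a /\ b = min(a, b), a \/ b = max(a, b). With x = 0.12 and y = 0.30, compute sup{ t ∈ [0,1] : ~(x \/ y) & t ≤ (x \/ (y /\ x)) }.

0.42

x \/ y = max(0.12, 0.30) = 0.30
~(x \/ y) = 1 − 0.30 = 0.70
So the left factor is ~(x \/ y) = 0.70.
y /\ x = min(0.30, 0.12) = 0.12
x \/ (y /\ x) = max(0.12, 0.12) = 0.12
So the right-hand bound is x \/ (y /\ x) = 0.12.
The residuum of the Łukasiewicz t-norm gives the supremum: min(1, 1 − 0.70 + 0.12).
1 − 0.70 + 0.12 = 0.42, so t = min(1, 0.42) = 0.42.
Check: 0.70 & 0.42 = max(0, 0.12) = 0.12 ≤ 0.12.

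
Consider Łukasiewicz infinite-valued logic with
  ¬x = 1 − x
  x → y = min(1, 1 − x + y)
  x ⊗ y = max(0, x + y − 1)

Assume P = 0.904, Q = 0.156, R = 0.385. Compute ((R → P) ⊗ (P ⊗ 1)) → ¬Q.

0.940

R → P = min(1, 1 − 0.385 + 0.904) = min(1, 1.519) = 1.000
P ⊗ 1 = max(0, 0.904 + 1.000 − 1) = max(0, 0.904) = 0.904
(R → P) ⊗ (P ⊗ 1) = max(0, 1.000 + 0.904 − 1) = max(0, 0.904) = 0.904
¬Q = 1 − 0.156 = 0.844
((R → P) ⊗ (P ⊗ 1)) → ¬Q = min(1, 1 − 0.904 + 0.844) = min(1, 0.940) = 0.940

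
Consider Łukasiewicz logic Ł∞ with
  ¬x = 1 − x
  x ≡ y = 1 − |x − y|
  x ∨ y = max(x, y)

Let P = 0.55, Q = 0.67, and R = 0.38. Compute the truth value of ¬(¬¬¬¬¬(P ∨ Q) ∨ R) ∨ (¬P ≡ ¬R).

0.83

P ∨ Q = max(0.55, 0.67) = 0.67
¬(P ∨ Q) = 1 − 0.67 = 0.33
¬¬(P ∨ Q) = 1 − 0.33 = 0.67
¬¬¬(P ∨ Q) = 1 − 0.67 = 0.33
¬¬¬¬(P ∨ Q) = 1 − 0.33 = 0.67
¬¬¬¬¬(P ∨ Q) = 1 − 0.67 = 0.33
¬¬¬¬¬(P ∨ Q) ∨ R = max(0.33, 0.38) = 0.38
¬(¬¬¬¬¬(P ∨ Q) ∨ R) = 1 − 0.38 = 0.62
¬P = 1 − 0.55 = 0.45
¬R = 1 − 0.38 = 0.62
¬P ≡ ¬R = 1 − |0.45 − 0.62| = 1 − 0.17 = 0.83
¬(¬¬¬¬¬(P ∨ Q) ∨ R) ∨ (¬P ≡ ¬R) = max(0.62, 0.83) = 0.83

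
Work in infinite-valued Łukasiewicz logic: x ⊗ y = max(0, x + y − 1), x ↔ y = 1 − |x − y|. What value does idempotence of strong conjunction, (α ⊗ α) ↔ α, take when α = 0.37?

α ⊗ α = max(0, 0.37 + 0.37 − 1) = max(0, -0.26) = 0.00
(α ⊗ α) ↔ α = 1 − |0.00 − 0.37| = 1 − 0.37 = 0.63
(The value 0.63 < 1 shows this instance is not satisfied; fails in Ł∞ since a ⊗ a = max(0, 2a−1) ≠ a in general.)

0.63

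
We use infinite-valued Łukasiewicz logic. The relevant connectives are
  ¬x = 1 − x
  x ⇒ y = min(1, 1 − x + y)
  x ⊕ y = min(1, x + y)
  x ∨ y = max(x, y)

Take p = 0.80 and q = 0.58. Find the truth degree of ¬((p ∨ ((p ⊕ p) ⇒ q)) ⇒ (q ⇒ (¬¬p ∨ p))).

p ⊕ p = min(1, 0.80 + 0.80) = min(1, 1.60) = 1.00
(p ⊕ p) ⇒ q = min(1, 1 − 1.00 + 0.58) = min(1, 0.58) = 0.58
p ∨ ((p ⊕ p) ⇒ q) = max(0.80, 0.58) = 0.80
¬p = 1 − 0.80 = 0.20
¬¬p = 1 − 0.20 = 0.80
¬¬p ∨ p = max(0.80, 0.80) = 0.80
q ⇒ (¬¬p ∨ p) = min(1, 1 − 0.58 + 0.80) = min(1, 1.22) = 1.00
(p ∨ ((p ⊕ p) ⇒ q)) ⇒ (q ⇒ (¬¬p ∨ p)) = min(1, 1 − 0.80 + 1.00) = min(1, 1.20) = 1.00
¬((p ∨ ((p ⊕ p) ⇒ q)) ⇒ (q ⇒ (¬¬p ∨ p))) = 1 − 1.00 = 0.00

0.00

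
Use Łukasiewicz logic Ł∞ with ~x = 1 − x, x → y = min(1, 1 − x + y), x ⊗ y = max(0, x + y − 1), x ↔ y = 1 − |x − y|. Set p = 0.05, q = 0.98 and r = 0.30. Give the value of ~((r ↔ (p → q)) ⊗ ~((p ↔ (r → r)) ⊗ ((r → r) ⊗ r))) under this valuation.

p → q = min(1, 1 − 0.05 + 0.98) = min(1, 1.93) = 1.00
r ↔ (p → q) = 1 − |0.30 − 1.00| = 1 − 0.70 = 0.30
r → r = min(1, 1 − 0.30 + 0.30) = min(1, 1.00) = 1.00
p ↔ (r → r) = 1 − |0.05 − 1.00| = 1 − 0.95 = 0.05
(r → r) ⊗ r = max(0, 1.00 + 0.30 − 1) = max(0, 0.30) = 0.30
(p ↔ (r → r)) ⊗ ((r → r) ⊗ r) = max(0, 0.05 + 0.30 − 1) = max(0, -0.65) = 0.00
~((p ↔ (r → r)) ⊗ ((r → r) ⊗ r)) = 1 − 0.00 = 1.00
(r ↔ (p → q)) ⊗ ~((p ↔ (r → r)) ⊗ ((r → r) ⊗ r)) = max(0, 0.30 + 1.00 − 1) = max(0, 0.30) = 0.30
~((r ↔ (p → q)) ⊗ ~((p ↔ (r → r)) ⊗ ((r → r) ⊗ r))) = 1 − 0.30 = 0.70

0.70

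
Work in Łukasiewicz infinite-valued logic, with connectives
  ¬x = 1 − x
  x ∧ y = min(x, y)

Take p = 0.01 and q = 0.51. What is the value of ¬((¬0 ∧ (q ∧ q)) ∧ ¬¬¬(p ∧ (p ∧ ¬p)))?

¬0 = 1 − 0.00 = 1.00
q ∧ q = min(0.51, 0.51) = 0.51
¬0 ∧ (q ∧ q) = min(1.00, 0.51) = 0.51
¬p = 1 − 0.01 = 0.99
p ∧ ¬p = min(0.01, 0.99) = 0.01
p ∧ (p ∧ ¬p) = min(0.01, 0.01) = 0.01
¬(p ∧ (p ∧ ¬p)) = 1 − 0.01 = 0.99
¬¬(p ∧ (p ∧ ¬p)) = 1 − 0.99 = 0.01
¬¬¬(p ∧ (p ∧ ¬p)) = 1 − 0.01 = 0.99
(¬0 ∧ (q ∧ q)) ∧ ¬¬¬(p ∧ (p ∧ ¬p)) = min(0.51, 0.99) = 0.51
¬((¬0 ∧ (q ∧ q)) ∧ ¬¬¬(p ∧ (p ∧ ¬p))) = 1 − 0.51 = 0.49

0.49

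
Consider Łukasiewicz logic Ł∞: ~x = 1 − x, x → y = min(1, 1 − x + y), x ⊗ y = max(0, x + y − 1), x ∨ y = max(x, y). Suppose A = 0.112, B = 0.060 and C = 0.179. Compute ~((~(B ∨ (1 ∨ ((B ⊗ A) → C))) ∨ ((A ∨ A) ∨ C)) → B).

B ⊗ A = max(0, 0.060 + 0.112 − 1) = max(0, -0.828) = 0.000
(B ⊗ A) → C = min(1, 1 − 0.000 + 0.179) = min(1, 1.179) = 1.000
1 ∨ ((B ⊗ A) → C) = max(1.000, 1.000) = 1.000
B ∨ (1 ∨ ((B ⊗ A) → C)) = max(0.060, 1.000) = 1.000
~(B ∨ (1 ∨ ((B ⊗ A) → C))) = 1 − 1.000 = 0.000
A ∨ A = max(0.112, 0.112) = 0.112
(A ∨ A) ∨ C = max(0.112, 0.179) = 0.179
~(B ∨ (1 ∨ ((B ⊗ A) → C))) ∨ ((A ∨ A) ∨ C) = max(0.000, 0.179) = 0.179
(~(B ∨ (1 ∨ ((B ⊗ A) → C))) ∨ ((A ∨ A) ∨ C)) → B = min(1, 1 − 0.179 + 0.060) = min(1, 0.881) = 0.881
~((~(B ∨ (1 ∨ ((B ⊗ A) → C))) ∨ ((A ∨ A) ∨ C)) → B) = 1 − 0.881 = 0.119

0.119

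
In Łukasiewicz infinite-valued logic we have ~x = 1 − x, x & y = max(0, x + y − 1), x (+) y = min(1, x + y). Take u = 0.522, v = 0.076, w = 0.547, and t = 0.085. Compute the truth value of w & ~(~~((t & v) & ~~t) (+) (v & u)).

t & v = max(0, 0.085 + 0.076 − 1) = max(0, -0.839) = 0.000
~t = 1 − 0.085 = 0.915
~~t = 1 − 0.915 = 0.085
(t & v) & ~~t = max(0, 0.000 + 0.085 − 1) = max(0, -0.915) = 0.000
~((t & v) & ~~t) = 1 − 0.000 = 1.000
~~((t & v) & ~~t) = 1 − 1.000 = 0.000
v & u = max(0, 0.076 + 0.522 − 1) = max(0, -0.402) = 0.000
~~((t & v) & ~~t) (+) (v & u) = min(1, 0.000 + 0.000) = min(1, 0.000) = 0.000
~(~~((t & v) & ~~t) (+) (v & u)) = 1 − 0.000 = 1.000
w & ~(~~((t & v) & ~~t) (+) (v & u)) = max(0, 0.547 + 1.000 − 1) = max(0, 0.547) = 0.547

0.547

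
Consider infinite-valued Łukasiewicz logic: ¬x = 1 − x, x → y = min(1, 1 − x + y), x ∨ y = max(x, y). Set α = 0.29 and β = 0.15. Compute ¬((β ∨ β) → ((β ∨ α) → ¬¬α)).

0.00

β ∨ β = max(0.15, 0.15) = 0.15
β ∨ α = max(0.15, 0.29) = 0.29
¬α = 1 − 0.29 = 0.71
¬¬α = 1 − 0.71 = 0.29
(β ∨ α) → ¬¬α = min(1, 1 − 0.29 + 0.29) = min(1, 1.00) = 1.00
(β ∨ β) → ((β ∨ α) → ¬¬α) = min(1, 1 − 0.15 + 1.00) = min(1, 1.85) = 1.00
¬((β ∨ β) → ((β ∨ α) → ¬¬α)) = 1 − 1.00 = 0.00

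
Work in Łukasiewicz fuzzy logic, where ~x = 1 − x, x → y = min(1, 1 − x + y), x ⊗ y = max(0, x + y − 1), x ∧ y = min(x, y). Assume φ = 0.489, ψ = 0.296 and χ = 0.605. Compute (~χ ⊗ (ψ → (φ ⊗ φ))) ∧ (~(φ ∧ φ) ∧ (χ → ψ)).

~χ = 1 − 0.605 = 0.395
φ ⊗ φ = max(0, 0.489 + 0.489 − 1) = max(0, -0.022) = 0.000
ψ → (φ ⊗ φ) = min(1, 1 − 0.296 + 0.000) = min(1, 0.704) = 0.704
~χ ⊗ (ψ → (φ ⊗ φ)) = max(0, 0.395 + 0.704 − 1) = max(0, 0.099) = 0.099
φ ∧ φ = min(0.489, 0.489) = 0.489
~(φ ∧ φ) = 1 − 0.489 = 0.511
χ → ψ = min(1, 1 − 0.605 + 0.296) = min(1, 0.691) = 0.691
~(φ ∧ φ) ∧ (χ → ψ) = min(0.511, 0.691) = 0.511
(~χ ⊗ (ψ → (φ ⊗ φ))) ∧ (~(φ ∧ φ) ∧ (χ → ψ)) = min(0.099, 0.511) = 0.099

0.099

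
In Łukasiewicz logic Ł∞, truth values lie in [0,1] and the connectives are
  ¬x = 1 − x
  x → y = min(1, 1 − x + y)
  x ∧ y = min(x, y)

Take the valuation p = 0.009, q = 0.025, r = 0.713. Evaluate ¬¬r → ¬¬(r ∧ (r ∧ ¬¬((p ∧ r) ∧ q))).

¬r = 1 − 0.713 = 0.287
¬¬r = 1 − 0.287 = 0.713
p ∧ r = min(0.009, 0.713) = 0.009
(p ∧ r) ∧ q = min(0.009, 0.025) = 0.009
¬((p ∧ r) ∧ q) = 1 − 0.009 = 0.991
¬¬((p ∧ r) ∧ q) = 1 − 0.991 = 0.009
r ∧ ¬¬((p ∧ r) ∧ q) = min(0.713, 0.009) = 0.009
r ∧ (r ∧ ¬¬((p ∧ r) ∧ q)) = min(0.713, 0.009) = 0.009
¬(r ∧ (r ∧ ¬¬((p ∧ r) ∧ q))) = 1 − 0.009 = 0.991
¬¬(r ∧ (r ∧ ¬¬((p ∧ r) ∧ q))) = 1 − 0.991 = 0.009
¬¬r → ¬¬(r ∧ (r ∧ ¬¬((p ∧ r) ∧ q))) = min(1, 1 − 0.713 + 0.009) = min(1, 0.296) = 0.296

0.296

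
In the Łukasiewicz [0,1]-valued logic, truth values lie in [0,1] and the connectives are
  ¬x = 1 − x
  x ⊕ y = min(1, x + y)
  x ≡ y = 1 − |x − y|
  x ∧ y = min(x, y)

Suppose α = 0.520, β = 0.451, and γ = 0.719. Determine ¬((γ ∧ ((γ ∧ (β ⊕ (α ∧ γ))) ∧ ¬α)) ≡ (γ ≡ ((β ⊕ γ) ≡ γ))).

0.520

α ∧ γ = min(0.520, 0.719) = 0.520
β ⊕ (α ∧ γ) = min(1, 0.451 + 0.520) = min(1, 0.971) = 0.971
γ ∧ (β ⊕ (α ∧ γ)) = min(0.719, 0.971) = 0.719
¬α = 1 − 0.520 = 0.480
(γ ∧ (β ⊕ (α ∧ γ))) ∧ ¬α = min(0.719, 0.480) = 0.480
γ ∧ ((γ ∧ (β ⊕ (α ∧ γ))) ∧ ¬α) = min(0.719, 0.480) = 0.480
β ⊕ γ = min(1, 0.451 + 0.719) = min(1, 1.170) = 1.000
(β ⊕ γ) ≡ γ = 1 − |1.000 − 0.719| = 1 − 0.281 = 0.719
γ ≡ ((β ⊕ γ) ≡ γ) = 1 − |0.719 − 0.719| = 1 − 0.000 = 1.000
(γ ∧ ((γ ∧ (β ⊕ (α ∧ γ))) ∧ ¬α)) ≡ (γ ≡ ((β ⊕ γ) ≡ γ)) = 1 − |0.480 − 1.000| = 1 − 0.520 = 0.480
¬((γ ∧ ((γ ∧ (β ⊕ (α ∧ γ))) ∧ ¬α)) ≡ (γ ≡ ((β ⊕ γ) ≡ γ))) = 1 − 0.480 = 0.520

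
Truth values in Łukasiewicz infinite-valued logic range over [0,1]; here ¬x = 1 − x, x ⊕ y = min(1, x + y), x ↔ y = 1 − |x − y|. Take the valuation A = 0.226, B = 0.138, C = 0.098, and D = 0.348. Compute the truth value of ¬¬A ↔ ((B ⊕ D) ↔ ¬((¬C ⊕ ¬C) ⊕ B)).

0.712

¬A = 1 − 0.226 = 0.774
¬¬A = 1 − 0.774 = 0.226
B ⊕ D = min(1, 0.138 + 0.348) = min(1, 0.486) = 0.486
¬C = 1 − 0.098 = 0.902
¬C ⊕ ¬C = min(1, 0.902 + 0.902) = min(1, 1.804) = 1.000
(¬C ⊕ ¬C) ⊕ B = min(1, 1.000 + 0.138) = min(1, 1.138) = 1.000
¬((¬C ⊕ ¬C) ⊕ B) = 1 − 1.000 = 0.000
(B ⊕ D) ↔ ¬((¬C ⊕ ¬C) ⊕ B) = 1 − |0.486 − 0.000| = 1 − 0.486 = 0.514
¬¬A ↔ ((B ⊕ D) ↔ ¬((¬C ⊕ ¬C) ⊕ B)) = 1 − |0.226 − 0.514| = 1 − 0.288 = 0.712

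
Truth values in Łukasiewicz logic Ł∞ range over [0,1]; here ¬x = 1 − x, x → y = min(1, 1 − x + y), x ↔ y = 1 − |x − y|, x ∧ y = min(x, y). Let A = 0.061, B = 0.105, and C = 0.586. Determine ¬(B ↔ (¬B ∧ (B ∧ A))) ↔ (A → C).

0.044

¬B = 1 − 0.105 = 0.895
B ∧ A = min(0.105, 0.061) = 0.061
¬B ∧ (B ∧ A) = min(0.895, 0.061) = 0.061
B ↔ (¬B ∧ (B ∧ A)) = 1 − |0.105 − 0.061| = 1 − 0.044 = 0.956
¬(B ↔ (¬B ∧ (B ∧ A))) = 1 − 0.956 = 0.044
A → C = min(1, 1 − 0.061 + 0.586) = min(1, 1.525) = 1.000
¬(B ↔ (¬B ∧ (B ∧ A))) ↔ (A → C) = 1 − |0.044 − 1.000| = 1 − 0.956 = 0.044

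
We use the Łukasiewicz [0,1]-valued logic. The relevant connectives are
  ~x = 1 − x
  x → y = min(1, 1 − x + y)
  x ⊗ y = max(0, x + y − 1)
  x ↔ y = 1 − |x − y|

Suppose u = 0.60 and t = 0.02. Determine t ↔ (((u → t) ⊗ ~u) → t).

0.02

u → t = min(1, 1 − 0.60 + 0.02) = min(1, 0.42) = 0.42
~u = 1 − 0.60 = 0.40
(u → t) ⊗ ~u = max(0, 0.42 + 0.40 − 1) = max(0, -0.18) = 0.00
((u → t) ⊗ ~u) → t = min(1, 1 − 0.00 + 0.02) = min(1, 1.02) = 1.00
t ↔ (((u → t) ⊗ ~u) → t) = 1 − |0.02 − 1.00| = 1 − 0.98 = 0.02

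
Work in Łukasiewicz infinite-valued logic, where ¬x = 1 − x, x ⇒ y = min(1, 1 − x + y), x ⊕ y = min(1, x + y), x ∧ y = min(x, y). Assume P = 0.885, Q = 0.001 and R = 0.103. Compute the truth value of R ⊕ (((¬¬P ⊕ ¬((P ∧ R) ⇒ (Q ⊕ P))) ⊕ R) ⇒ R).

0.218

¬P = 1 − 0.885 = 0.115
¬¬P = 1 − 0.115 = 0.885
P ∧ R = min(0.885, 0.103) = 0.103
Q ⊕ P = min(1, 0.001 + 0.885) = min(1, 0.886) = 0.886
(P ∧ R) ⇒ (Q ⊕ P) = min(1, 1 − 0.103 + 0.886) = min(1, 1.783) = 1.000
¬((P ∧ R) ⇒ (Q ⊕ P)) = 1 − 1.000 = 0.000
¬¬P ⊕ ¬((P ∧ R) ⇒ (Q ⊕ P)) = min(1, 0.885 + 0.000) = min(1, 0.885) = 0.885
(¬¬P ⊕ ¬((P ∧ R) ⇒ (Q ⊕ P))) ⊕ R = min(1, 0.885 + 0.103) = min(1, 0.988) = 0.988
((¬¬P ⊕ ¬((P ∧ R) ⇒ (Q ⊕ P))) ⊕ R) ⇒ R = min(1, 1 − 0.988 + 0.103) = min(1, 0.115) = 0.115
R ⊕ (((¬¬P ⊕ ¬((P ∧ R) ⇒ (Q ⊕ P))) ⊕ R) ⇒ R) = min(1, 0.103 + 0.115) = min(1, 0.218) = 0.218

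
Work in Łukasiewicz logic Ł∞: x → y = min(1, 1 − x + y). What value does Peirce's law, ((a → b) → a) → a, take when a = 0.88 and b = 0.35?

0.88

a → b = min(1, 1 − 0.88 + 0.35) = min(1, 0.47) = 0.47
(a → b) → a = min(1, 1 − 0.47 + 0.88) = min(1, 1.41) = 1.00
((a → b) → a) → a = min(1, 1 − 1.00 + 0.88) = min(1, 0.88) = 0.88
(The value 0.88 < 1 shows this instance is not satisfied; not a Ł∞-tautology in general.)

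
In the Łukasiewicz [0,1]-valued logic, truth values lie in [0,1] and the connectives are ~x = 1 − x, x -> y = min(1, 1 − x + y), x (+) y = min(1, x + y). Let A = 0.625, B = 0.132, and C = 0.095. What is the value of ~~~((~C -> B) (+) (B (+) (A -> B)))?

0.134

~C = 1 − 0.095 = 0.905
~C -> B = min(1, 1 − 0.905 + 0.132) = min(1, 0.227) = 0.227
A -> B = min(1, 1 − 0.625 + 0.132) = min(1, 0.507) = 0.507
B (+) (A -> B) = min(1, 0.132 + 0.507) = min(1, 0.639) = 0.639
(~C -> B) (+) (B (+) (A -> B)) = min(1, 0.227 + 0.639) = min(1, 0.866) = 0.866
~((~C -> B) (+) (B (+) (A -> B))) = 1 − 0.866 = 0.134
~~((~C -> B) (+) (B (+) (A -> B))) = 1 − 0.134 = 0.866
~~~((~C -> B) (+) (B (+) (A -> B))) = 1 − 0.866 = 0.134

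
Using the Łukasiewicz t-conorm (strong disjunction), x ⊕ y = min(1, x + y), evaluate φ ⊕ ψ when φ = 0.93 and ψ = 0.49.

φ ⊕ ψ = min(1, 0.93 + 0.49) = min(1, 1.42) = 1.00
For comparison, the Gödel t-conorm max(x, y) would give 0.93.

1.00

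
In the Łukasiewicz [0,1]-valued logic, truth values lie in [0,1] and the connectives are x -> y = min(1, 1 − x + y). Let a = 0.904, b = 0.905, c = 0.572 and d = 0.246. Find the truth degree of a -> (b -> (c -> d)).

c -> d = min(1, 1 − 0.572 + 0.246) = min(1, 0.674) = 0.674
b -> (c -> d) = min(1, 1 − 0.905 + 0.674) = min(1, 0.769) = 0.769
a -> (b -> (c -> d)) = min(1, 1 − 0.904 + 0.769) = min(1, 0.865) = 0.865

0.865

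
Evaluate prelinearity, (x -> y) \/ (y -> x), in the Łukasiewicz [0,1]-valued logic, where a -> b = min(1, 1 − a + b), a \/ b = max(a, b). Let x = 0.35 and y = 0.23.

1.00

x -> y = min(1, 1 − 0.35 + 0.23) = min(1, 0.88) = 0.88
y -> x = min(1, 1 − 0.23 + 0.35) = min(1, 1.12) = 1.00
(x -> y) \/ (y -> x) = max(0.88, 1.00) = 1.00
(As expected: a Ł∞-tautology — holds in every MV-chain.)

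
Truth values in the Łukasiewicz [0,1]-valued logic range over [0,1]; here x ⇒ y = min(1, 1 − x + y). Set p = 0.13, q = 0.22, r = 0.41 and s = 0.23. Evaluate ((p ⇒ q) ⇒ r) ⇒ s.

p ⇒ q = min(1, 1 − 0.13 + 0.22) = min(1, 1.09) = 1.00
(p ⇒ q) ⇒ r = min(1, 1 − 1.00 + 0.41) = min(1, 0.41) = 0.41
((p ⇒ q) ⇒ r) ⇒ s = min(1, 1 − 0.41 + 0.23) = min(1, 0.82) = 0.82

0.82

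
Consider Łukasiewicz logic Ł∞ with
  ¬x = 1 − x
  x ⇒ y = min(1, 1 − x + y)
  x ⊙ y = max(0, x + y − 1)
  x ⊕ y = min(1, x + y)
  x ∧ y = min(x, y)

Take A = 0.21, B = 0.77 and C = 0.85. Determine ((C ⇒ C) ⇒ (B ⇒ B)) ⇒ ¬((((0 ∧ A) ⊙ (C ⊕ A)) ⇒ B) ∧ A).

C ⇒ C = min(1, 1 − 0.85 + 0.85) = min(1, 1.00) = 1.00
B ⇒ B = min(1, 1 − 0.77 + 0.77) = min(1, 1.00) = 1.00
(C ⇒ C) ⇒ (B ⇒ B) = min(1, 1 − 1.00 + 1.00) = min(1, 1.00) = 1.00
0 ∧ A = min(0.00, 0.21) = 0.00
C ⊕ A = min(1, 0.85 + 0.21) = min(1, 1.06) = 1.00
(0 ∧ A) ⊙ (C ⊕ A) = max(0, 0.00 + 1.00 − 1) = max(0, 0.00) = 0.00
((0 ∧ A) ⊙ (C ⊕ A)) ⇒ B = min(1, 1 − 0.00 + 0.77) = min(1, 1.77) = 1.00
(((0 ∧ A) ⊙ (C ⊕ A)) ⇒ B) ∧ A = min(1.00, 0.21) = 0.21
¬((((0 ∧ A) ⊙ (C ⊕ A)) ⇒ B) ∧ A) = 1 − 0.21 = 0.79
((C ⇒ C) ⇒ (B ⇒ B)) ⇒ ¬((((0 ∧ A) ⊙ (C ⊕ A)) ⇒ B) ∧ A) = min(1, 1 − 1.00 + 0.79) = min(1, 0.79) = 0.79

0.79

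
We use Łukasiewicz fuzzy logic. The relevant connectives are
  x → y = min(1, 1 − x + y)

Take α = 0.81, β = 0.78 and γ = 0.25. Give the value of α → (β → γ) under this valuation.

0.66

β → γ = min(1, 1 − 0.78 + 0.25) = min(1, 0.47) = 0.47
α → (β → γ) = min(1, 1 − 0.81 + 0.47) = min(1, 0.66) = 0.66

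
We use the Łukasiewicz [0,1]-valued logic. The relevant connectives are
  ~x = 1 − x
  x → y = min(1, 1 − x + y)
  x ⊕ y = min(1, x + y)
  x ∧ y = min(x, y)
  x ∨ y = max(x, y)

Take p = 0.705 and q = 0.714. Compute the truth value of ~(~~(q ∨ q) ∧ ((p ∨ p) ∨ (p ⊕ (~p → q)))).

q ∨ q = max(0.714, 0.714) = 0.714
~(q ∨ q) = 1 − 0.714 = 0.286
~~(q ∨ q) = 1 − 0.286 = 0.714
p ∨ p = max(0.705, 0.705) = 0.705
~p = 1 − 0.705 = 0.295
~p → q = min(1, 1 − 0.295 + 0.714) = min(1, 1.419) = 1.000
p ⊕ (~p → q) = min(1, 0.705 + 1.000) = min(1, 1.705) = 1.000
(p ∨ p) ∨ (p ⊕ (~p → q)) = max(0.705, 1.000) = 1.000
~~(q ∨ q) ∧ ((p ∨ p) ∨ (p ⊕ (~p → q))) = min(0.714, 1.000) = 0.714
~(~~(q ∨ q) ∧ ((p ∨ p) ∨ (p ⊕ (~p → q)))) = 1 − 0.714 = 0.286

0.286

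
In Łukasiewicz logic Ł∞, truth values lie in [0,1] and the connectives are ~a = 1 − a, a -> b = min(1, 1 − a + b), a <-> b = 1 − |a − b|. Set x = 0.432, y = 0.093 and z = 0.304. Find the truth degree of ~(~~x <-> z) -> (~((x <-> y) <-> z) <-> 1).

~x = 1 − 0.432 = 0.568
~~x = 1 − 0.568 = 0.432
~~x <-> z = 1 − |0.432 − 0.304| = 1 − 0.128 = 0.872
~(~~x <-> z) = 1 − 0.872 = 0.128
x <-> y = 1 − |0.432 − 0.093| = 1 − 0.339 = 0.661
(x <-> y) <-> z = 1 − |0.661 − 0.304| = 1 − 0.357 = 0.643
~((x <-> y) <-> z) = 1 − 0.643 = 0.357
~((x <-> y) <-> z) <-> 1 = 1 − |0.357 − 1.000| = 1 − 0.643 = 0.357
~(~~x <-> z) -> (~((x <-> y) <-> z) <-> 1) = min(1, 1 − 0.128 + 0.357) = min(1, 1.229) = 1.000

1.000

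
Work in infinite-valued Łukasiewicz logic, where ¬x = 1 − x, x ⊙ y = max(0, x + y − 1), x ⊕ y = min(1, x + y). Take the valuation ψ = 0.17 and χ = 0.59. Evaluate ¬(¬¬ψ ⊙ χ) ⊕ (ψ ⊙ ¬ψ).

¬ψ = 1 − 0.17 = 0.83
¬¬ψ = 1 − 0.83 = 0.17
¬¬ψ ⊙ χ = max(0, 0.17 + 0.59 − 1) = max(0, -0.24) = 0.00
¬(¬¬ψ ⊙ χ) = 1 − 0.00 = 1.00
ψ ⊙ ¬ψ = max(0, 0.17 + 0.83 − 1) = max(0, 0.00) = 0.00
¬(¬¬ψ ⊙ χ) ⊕ (ψ ⊙ ¬ψ) = min(1, 1.00 + 0.00) = min(1, 1.00) = 1.00

1.00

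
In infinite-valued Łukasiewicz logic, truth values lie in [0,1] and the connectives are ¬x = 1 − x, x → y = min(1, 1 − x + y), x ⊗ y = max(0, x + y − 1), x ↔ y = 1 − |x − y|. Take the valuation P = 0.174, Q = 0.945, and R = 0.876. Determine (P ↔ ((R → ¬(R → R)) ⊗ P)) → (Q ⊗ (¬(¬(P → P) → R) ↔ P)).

0.945

R → R = min(1, 1 − 0.876 + 0.876) = min(1, 1.000) = 1.000
¬(R → R) = 1 − 1.000 = 0.000
R → ¬(R → R) = min(1, 1 − 0.876 + 0.000) = min(1, 0.124) = 0.124
(R → ¬(R → R)) ⊗ P = max(0, 0.124 + 0.174 − 1) = max(0, -0.702) = 0.000
P ↔ ((R → ¬(R → R)) ⊗ P) = 1 − |0.174 − 0.000| = 1 − 0.174 = 0.826
P → P = min(1, 1 − 0.174 + 0.174) = min(1, 1.000) = 1.000
¬(P → P) = 1 − 1.000 = 0.000
¬(P → P) → R = min(1, 1 − 0.000 + 0.876) = min(1, 1.876) = 1.000
¬(¬(P → P) → R) = 1 − 1.000 = 0.000
¬(¬(P → P) → R) ↔ P = 1 − |0.000 − 0.174| = 1 − 0.174 = 0.826
Q ⊗ (¬(¬(P → P) → R) ↔ P) = max(0, 0.945 + 0.826 − 1) = max(0, 0.771) = 0.771
(P ↔ ((R → ¬(R → R)) ⊗ P)) → (Q ⊗ (¬(¬(P → P) → R) ↔ P)) = min(1, 1 − 0.826 + 0.771) = min(1, 0.945) = 0.945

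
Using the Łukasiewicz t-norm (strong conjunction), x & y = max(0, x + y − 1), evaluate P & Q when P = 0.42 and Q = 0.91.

0.33

P & Q = max(0, 0.42 + 0.91 − 1) = max(0, 0.33) = 0.33
For comparison, the Gödel (minimum) t-norm min(x, y) would give 0.42.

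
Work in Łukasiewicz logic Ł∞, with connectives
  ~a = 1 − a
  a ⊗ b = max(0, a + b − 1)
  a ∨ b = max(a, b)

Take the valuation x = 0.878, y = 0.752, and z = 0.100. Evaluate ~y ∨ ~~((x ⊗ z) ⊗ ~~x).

0.248

~y = 1 − 0.752 = 0.248
x ⊗ z = max(0, 0.878 + 0.100 − 1) = max(0, -0.022) = 0.000
~x = 1 − 0.878 = 0.122
~~x = 1 − 0.122 = 0.878
(x ⊗ z) ⊗ ~~x = max(0, 0.000 + 0.878 − 1) = max(0, -0.122) = 0.000
~((x ⊗ z) ⊗ ~~x) = 1 − 0.000 = 1.000
~~((x ⊗ z) ⊗ ~~x) = 1 − 1.000 = 0.000
~y ∨ ~~((x ⊗ z) ⊗ ~~x) = max(0.248, 0.000) = 0.248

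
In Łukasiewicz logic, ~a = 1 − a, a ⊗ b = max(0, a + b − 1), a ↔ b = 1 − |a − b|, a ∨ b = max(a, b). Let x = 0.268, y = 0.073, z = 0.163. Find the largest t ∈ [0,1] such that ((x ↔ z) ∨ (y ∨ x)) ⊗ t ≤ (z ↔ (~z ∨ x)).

x ↔ z = 1 − |0.268 − 0.163| = 1 − 0.105 = 0.895
y ∨ x = max(0.073, 0.268) = 0.268
(x ↔ z) ∨ (y ∨ x) = max(0.895, 0.268) = 0.895
So the left factor is (x ↔ z) ∨ (y ∨ x) = 0.895.
~z = 1 − 0.163 = 0.837
~z ∨ x = max(0.837, 0.268) = 0.837
z ↔ (~z ∨ x) = 1 − |0.163 − 0.837| = 1 − 0.674 = 0.326
So the right-hand bound is z ↔ (~z ∨ x) = 0.326.
The residuum of the Łukasiewicz t-norm gives the supremum: min(1, 1 − 0.895 + 0.326).
1 − 0.895 + 0.326 = 0.431, so t = min(1, 0.431) = 0.431.
Check: 0.895 ⊗ 0.431 = max(0, 0.326) = 0.326 ≤ 0.326.

0.431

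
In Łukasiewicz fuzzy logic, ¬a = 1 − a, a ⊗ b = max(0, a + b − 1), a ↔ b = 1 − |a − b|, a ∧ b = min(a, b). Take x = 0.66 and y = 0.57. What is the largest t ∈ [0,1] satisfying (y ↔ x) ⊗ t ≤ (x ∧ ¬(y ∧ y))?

y ↔ x = 1 − |0.57 − 0.66| = 1 − 0.09 = 0.91
So the left factor is y ↔ x = 0.91.
y ∧ y = min(0.57, 0.57) = 0.57
¬(y ∧ y) = 1 − 0.57 = 0.43
x ∧ ¬(y ∧ y) = min(0.66, 0.43) = 0.43
So the right-hand bound is x ∧ ¬(y ∧ y) = 0.43.
The residuum of the Łukasiewicz t-norm gives the supremum: min(1, 1 − 0.91 + 0.43).
1 − 0.91 + 0.43 = 0.52, so t = min(1, 0.52) = 0.52.
Check: 0.91 ⊗ 0.52 = max(0, 0.43) = 0.43 ≤ 0.43.

0.52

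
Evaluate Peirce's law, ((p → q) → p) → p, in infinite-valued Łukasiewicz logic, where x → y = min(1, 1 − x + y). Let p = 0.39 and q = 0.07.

p → q = min(1, 1 − 0.39 + 0.07) = min(1, 0.68) = 0.68
(p → q) → p = min(1, 1 − 0.68 + 0.39) = min(1, 0.71) = 0.71
((p → q) → p) → p = min(1, 1 − 0.71 + 0.39) = min(1, 0.68) = 0.68
(The value 0.68 < 1 shows this instance is not satisfied; not a Ł∞-tautology in general.)

0.68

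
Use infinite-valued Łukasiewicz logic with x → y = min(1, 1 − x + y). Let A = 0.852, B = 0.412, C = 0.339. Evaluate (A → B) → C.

A → B = min(1, 1 − 0.852 + 0.412) = min(1, 0.560) = 0.560
(A → B) → C = min(1, 1 − 0.560 + 0.339) = min(1, 0.779) = 0.779

0.779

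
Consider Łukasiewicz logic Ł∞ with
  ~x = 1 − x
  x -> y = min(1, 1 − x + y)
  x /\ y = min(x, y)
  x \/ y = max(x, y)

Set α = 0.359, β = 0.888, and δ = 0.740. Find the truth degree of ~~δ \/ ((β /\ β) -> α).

~δ = 1 − 0.740 = 0.260
~~δ = 1 − 0.260 = 0.740
β /\ β = min(0.888, 0.888) = 0.888
(β /\ β) -> α = min(1, 1 − 0.888 + 0.359) = min(1, 0.471) = 0.471
~~δ \/ ((β /\ β) -> α) = max(0.740, 0.471) = 0.740

0.740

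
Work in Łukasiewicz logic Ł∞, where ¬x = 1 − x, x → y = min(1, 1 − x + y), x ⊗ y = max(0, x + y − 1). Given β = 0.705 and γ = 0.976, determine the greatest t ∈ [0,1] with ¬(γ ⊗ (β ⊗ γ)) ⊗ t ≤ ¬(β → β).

β ⊗ γ = max(0, 0.705 + 0.976 − 1) = max(0, 0.681) = 0.681
γ ⊗ (β ⊗ γ) = max(0, 0.976 + 0.681 − 1) = max(0, 0.657) = 0.657
¬(γ ⊗ (β ⊗ γ)) = 1 − 0.657 = 0.343
So the left factor is ¬(γ ⊗ (β ⊗ γ)) = 0.343.
β → β = min(1, 1 − 0.705 + 0.705) = min(1, 1.000) = 1.000
¬(β → β) = 1 − 1.000 = 0.000
So the right-hand bound is ¬(β → β) = 0.000.
The residuum of the Łukasiewicz t-norm gives the supremum: min(1, 1 − 0.343 + 0.000).
1 − 0.343 + 0.000 = 0.657, so t = min(1, 0.657) = 0.657.
Check: 0.343 ⊗ 0.657 = max(0, 0.000) = 0.000 ≤ 0.000.

0.657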